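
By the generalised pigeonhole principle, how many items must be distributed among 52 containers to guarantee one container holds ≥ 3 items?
n = (3 − 1)·52 + 1 = 105

By the generalised pigeonhole principle, to guarantee some box contains ≥ r objects we need more than (r − 1) · k objects total. Threshold: n = (r − 1) · k + 1. With r = 3 and k = 52: n = 2 · 52 + 1 = 104 + 1 = 105. For n = 104 = 2 · 52, we can put exactly 2 objects in every box, avoiding 3 in any single one — so 105 is tight.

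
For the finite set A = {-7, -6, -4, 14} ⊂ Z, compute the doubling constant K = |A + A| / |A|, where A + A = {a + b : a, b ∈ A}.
K = |A + A| / |A| = 10/4 = 5/2

Enumerate A + A = {a + b : a, b ∈ A}. With |A| = 4, there are |A|^2 = 16 ordered sum pairs; collecting distinct values, A + A = {-14, -13, -12, -11, -10, -8, 7, 8, 10, 28}, so |A + A| = 10. Thus K = 10/4 = 5/2. For comparison, the minimum possible |A + A| over all 4-element sets is 2·4 − 1 = 7 (so min K = 7/4), attained only by arithmetic progressions.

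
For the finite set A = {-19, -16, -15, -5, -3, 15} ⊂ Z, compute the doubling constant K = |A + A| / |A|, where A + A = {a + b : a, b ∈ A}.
K = |A + A| / |A| = 21/6 = 7/2

Enumerate A + A = {a + b : a, b ∈ A}. With |A| = 6, there are |A|^2 = 36 ordered sum pairs; collecting distinct values, A + A = {-38, -35, -34, -32, -31, -30, -24, -22, -21, -20, -19, -18, -10, -8, -6, -4, -1, 0, 10, 12, 30}, so |A + A| = 21. Thus K = 21/6 = 7/2. For comparison, the minimum possible |A + A| over all 6-element sets is 2·6 − 1 = 11 (so min K = 11/6), attained only by arithmetic progressions.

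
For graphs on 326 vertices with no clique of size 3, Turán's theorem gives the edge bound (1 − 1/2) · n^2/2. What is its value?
Turán density bound = (1/2) · 326^2/2 = 26569

Turán's theorem: ex(n, K_{r+1}) is achieved by the complete r-partite Turán graph T(n, r) with parts as balanced as possible, and is at most (1 − 1/r) · n^2/2. For r = 2, n = 326: the density bound is (1/2) · 106276/2 = 26569. Since 2 ∣ 326, the Turán graph T(326, 2) has parts of equal size 163, and its edge count e(T(326, 2)) = 26569 attains the density bound exactly.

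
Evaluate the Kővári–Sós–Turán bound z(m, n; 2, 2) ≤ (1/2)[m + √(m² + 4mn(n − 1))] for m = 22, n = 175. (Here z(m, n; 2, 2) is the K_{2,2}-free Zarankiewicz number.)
z(22, 175; 2, 2) ≤ (1/2)[22 + √(22² + 4·22·175·174)] = (1/2)[22 + √2680084] = 829.5481

Kővári–Sós–Turán: let r_1, ..., r_22 be the row sums and z = Σ r_i the total number of 1s. Each pair of columns can share at most one row with both entries 1 (else a 2×2 all-ones block appears), so Σ_i C(r_i, 2) ≤ C(175, 2) = 15225. By convexity Σ_i C(r_i, 2) ≥ 22·C(z/22, 2) = z(z − 22)/(2·22), giving z² − 22z − 22·175·174 ≤ 0 and hence z ≤ (1/2)[22 + √(484 + 4·669900)] = (1/2)[22 + √2680084] ≈ (1/2)(22 + 1637.0962) = 829.5481.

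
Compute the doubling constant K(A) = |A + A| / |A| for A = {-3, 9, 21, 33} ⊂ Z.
K = |A + A| / |A| = 7/4

Enumerate A + A = {a + b : a, b ∈ A}. With |A| = 4, there are |A|^2 = 16 ordered sum pairs; collecting distinct values, A + A = {-6, 6, 18, 30, 42, 54, 66}, so |A + A| = 7. Thus K = 7/4. Here |A + A| = 2|A| − 1 = 7, the minimum possible — so K = 7/4 is minimal, which holds iff A is an arithmetic progression.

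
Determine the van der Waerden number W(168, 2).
W(168, 2) = 168 + 1 = 169

A 2-term AP is any pair of integers, so a monochromatic 2-AP exists iff some colour is used at least twice. With 168 colours, the colouring i ↦ i on {1, ..., 168} uses each colour once, avoiding any monochromatic pair, so W(168, 2) > 168. For {1, ..., 169}, pigeonhole forces two integers of the same colour, which form a monochromatic 2-AP. Hence W(168, 2) = 169.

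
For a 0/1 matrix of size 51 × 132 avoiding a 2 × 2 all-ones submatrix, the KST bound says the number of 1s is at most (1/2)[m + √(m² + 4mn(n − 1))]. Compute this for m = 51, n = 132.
z(51, 132; 2, 2) ≤ (1/2)[51 + √(51² + 4·51·132·131)] = (1/2)[51 + √3530169] = 964.9372

Kővári–Sós–Turán: let r_1, ..., r_51 be the row sums and z = Σ r_i the total number of 1s. Each pair of columns can share at most one row with both entries 1 (else a 2×2 all-ones block appears), so Σ_i C(r_i, 2) ≤ C(132, 2) = 8646. By convexity Σ_i C(r_i, 2) ≥ 51·C(z/51, 2) = z(z − 51)/(2·51), giving z² − 51z − 51·132·131 ≤ 0 and hence z ≤ (1/2)[51 + √(2601 + 4·881892)] = (1/2)[51 + √3530169] ≈ (1/2)(51 + 1878.8744) = 964.9372.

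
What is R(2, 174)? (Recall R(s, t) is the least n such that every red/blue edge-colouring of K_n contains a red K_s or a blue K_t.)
R(2, 174) = 174

R(2, k) = k for all k ≥ 2: in a 2-colouring of K_k, either some edge is red (a red K_2) or all edges are blue (a blue K_k). And K_{173} coloured all-blue has no blue K_174, so R(2, 174) > 173. Hence R(2, 174) = 174.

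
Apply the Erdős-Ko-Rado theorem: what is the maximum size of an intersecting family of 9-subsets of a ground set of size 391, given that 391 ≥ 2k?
max |F| = C(390, 8) = 12348505742704560

Erdős-Ko-Rado (1961): when n ≥ 2k, max |F| = C(n−1, k−1). The bound is attained by the star {A : i ∈ A} for any fixed i ∈ [n]. Here C(391−1, 9−1) = C(390, 8) = 12348505742704560.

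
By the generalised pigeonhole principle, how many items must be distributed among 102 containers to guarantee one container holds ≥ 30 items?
n = (30 − 1)·102 + 1 = 2959

By the generalised pigeonhole principle, to guarantee some box contains ≥ r objects we need more than (r − 1) · k objects total. Threshold: n = (r − 1) · k + 1. With r = 30 and k = 102: n = 29 · 102 + 1 = 2958 + 1 = 2959. For n = 2958 = 29 · 102, we can put exactly 29 objects in every box, avoiding 30 in any single one — so 2959 is tight.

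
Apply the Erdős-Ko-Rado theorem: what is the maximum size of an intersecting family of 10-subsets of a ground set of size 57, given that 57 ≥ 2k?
max |F| = C(56, 9) = 7575968400

The Erdős-Ko-Rado theorem states: for n ≥ 2k, an intersecting family of k-subsets of an n-element set has size at most C(n − 1, k − 1), with equality for 'star' families {A ⊆ [n] : |A| = k, i ∈ A} (fix an element i). For n = 57, k = 10: C(56, 9) = 7575968400.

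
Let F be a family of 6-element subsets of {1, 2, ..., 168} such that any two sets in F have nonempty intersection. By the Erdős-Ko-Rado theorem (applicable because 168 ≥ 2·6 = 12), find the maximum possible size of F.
max |F| = C(167, 5) = 1018963693

Erdős-Ko-Rado (1961): when n ≥ 2k, max |F| = C(n−1, k−1). The bound is attained by the star {A : i ∈ A} for any fixed i ∈ [n]. Here C(168−1, 6−1) = C(167, 5) = 1018963693.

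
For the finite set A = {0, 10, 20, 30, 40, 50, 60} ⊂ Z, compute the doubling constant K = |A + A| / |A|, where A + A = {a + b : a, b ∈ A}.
K = |A + A| / |A| = 13/7

Enumerate A + A = {a + b : a, b ∈ A}. With |A| = 7, there are |A|^2 = 49 ordered sum pairs; collecting distinct values, A + A = {0, 10, 20, 30, 40, 50, 60, 70, 80, 90, 100, 110, 120}, so |A + A| = 13. Thus K = 13/7. Here |A + A| = 2|A| − 1 = 13, the minimum possible — so K = 13/7 is minimal, which holds iff A is an arithmetic progression.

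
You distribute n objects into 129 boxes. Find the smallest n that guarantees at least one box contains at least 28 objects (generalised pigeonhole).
n = (28 − 1)·129 + 1 = 3484

By the generalised pigeonhole principle, to guarantee some box contains ≥ r objects we need more than (r − 1) · k objects total. Threshold: n = (r − 1) · k + 1. With r = 28 and k = 129: n = 27 · 129 + 1 = 3483 + 1 = 3484. For n = 3483 = 27 · 129, we can put exactly 27 objects in every box, avoiding 28 in any single one — so 3484 is tight.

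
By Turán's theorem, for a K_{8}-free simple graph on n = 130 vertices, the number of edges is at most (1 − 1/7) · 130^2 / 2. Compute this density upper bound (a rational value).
Turán density bound = (6/7) · 130^2/2 = 50700/7 ≈ 7242.8571

Turán's theorem: ex(n, K_{r+1}) is achieved by the complete r-partite Turán graph T(n, r) with parts as balanced as possible, and is at most (1 − 1/r) · n^2/2. For r = 7, n = 130: the density bound is (6/7) · 16900/2 = 50700/7 ≈ 7242.8571. The integer-valued extremum is e(T(130, 7)) = 7242, which is strictly less than the density bound 50700/7 since 7 ∤ 130 (the parts of T(130, 7) cannot all be equal).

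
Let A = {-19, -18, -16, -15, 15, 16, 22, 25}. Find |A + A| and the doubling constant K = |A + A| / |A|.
K = |A + A| / |A| = 31/8

Enumerate A + A = {a + b : a, b ∈ A}. With |A| = 8, there are |A|^2 = 64 ordered sum pairs; collecting distinct values, A + A = {-38, -37, -36, -35, -34, -33, -32, -31, -30, -4, -3, -2, -1, 0, 1, 3, 4, 6, 7, 9, 10, 30, 31, 32, 37, 38, 40, 41, 44, 47, 50}, so |A + A| = 31. Thus K = 31/8. For comparison, the minimum possible |A + A| over all 8-element sets is 2·8 − 1 = 15 (so min K = 15/8), attained only by arithmetic progressions.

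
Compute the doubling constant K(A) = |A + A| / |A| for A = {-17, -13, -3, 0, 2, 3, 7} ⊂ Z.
K = |A + A| / |A| = 24/7

Enumerate A + A = {a + b : a, b ∈ A}. With |A| = 7, there are |A|^2 = 49 ordered sum pairs; collecting distinct values, A + A = {-34, -30, -26, -20, -17, -16, -15, -14, -13, -11, -10, -6, -3, -1, 0, 2, 3, 4, 5, 6, 7, 9, 10, 14}, so |A + A| = 24. Thus K = 24/7. For comparison, the minimum possible |A + A| over all 7-element sets is 2·7 − 1 = 13 (so min K = 13/7), attained only by arithmetic progressions.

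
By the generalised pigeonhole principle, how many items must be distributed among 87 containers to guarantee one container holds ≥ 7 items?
n = (7 − 1)·87 + 1 = 523

By the generalised pigeonhole principle, to guarantee some box contains ≥ r objects we need more than (r − 1) · k objects total. Threshold: n = (r − 1) · k + 1. With r = 7 and k = 87: n = 6 · 87 + 1 = 522 + 1 = 523. For n = 522 = 6 · 87, we can put exactly 6 objects in every box, avoiding 7 in any single one — so 523 is tight.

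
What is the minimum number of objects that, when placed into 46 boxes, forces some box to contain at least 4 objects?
n = (4 − 1)·46 + 1 = 139

By the generalised pigeonhole principle, to guarantee some box contains ≥ r objects we need more than (r − 1) · k objects total. Threshold: n = (r − 1) · k + 1. With r = 4 and k = 46: n = 3 · 46 + 1 = 138 + 1 = 139. For n = 138 = 3 · 46, we can put exactly 3 objects in every box, avoiding 4 in any single one — so 139 is tight.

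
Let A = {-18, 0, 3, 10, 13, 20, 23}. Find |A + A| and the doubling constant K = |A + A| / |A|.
K = |A + A| / |A| = 22/7

Enumerate A + A = {a + b : a, b ∈ A}. With |A| = 7, there are |A|^2 = 49 ordered sum pairs; collecting distinct values, A + A = {-36, -18, -15, -8, -5, 0, 2, 3, 5, 6, 10, 13, 16, 20, 23, 26, 30, 33, 36, 40, 43, 46}, so |A + A| = 22. Thus K = 22/7. For comparison, the minimum possible |A + A| over all 7-element sets is 2·7 − 1 = 13 (so min K = 13/7), attained only by arithmetic progressions.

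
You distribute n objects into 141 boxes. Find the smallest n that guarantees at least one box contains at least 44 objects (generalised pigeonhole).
n = (44 − 1)·141 + 1 = 6064

By the generalised pigeonhole principle, to guarantee some box contains ≥ r objects we need more than (r − 1) · k objects total. Threshold: n = (r − 1) · k + 1. With r = 44 and k = 141: n = 43 · 141 + 1 = 6063 + 1 = 6064. For n = 6063 = 43 · 141, we can put exactly 43 objects in every box, avoiding 44 in any single one — so 6064 is tight.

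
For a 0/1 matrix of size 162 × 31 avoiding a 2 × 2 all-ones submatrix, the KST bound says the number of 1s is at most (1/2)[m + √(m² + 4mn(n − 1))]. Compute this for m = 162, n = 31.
z(162, 31; 2, 2) ≤ (1/2)[162 + √(162² + 4·162·31·30)] = (1/2)[162 + √628884] = 477.511

Kővári–Sós–Turán: let r_1, ..., r_162 be the row sums and z = Σ r_i the total number of 1s. Each pair of columns can share at most one row with both entries 1 (else a 2×2 all-ones block appears), so Σ_i C(r_i, 2) ≤ C(31, 2) = 465. By convexity Σ_i C(r_i, 2) ≥ 162·C(z/162, 2) = z(z − 162)/(2·162), giving z² − 162z − 162·31·30 ≤ 0 and hence z ≤ (1/2)[162 + √(26244 + 4·150660)] = (1/2)[162 + √628884] ≈ (1/2)(162 + 793.0221) = 477.511.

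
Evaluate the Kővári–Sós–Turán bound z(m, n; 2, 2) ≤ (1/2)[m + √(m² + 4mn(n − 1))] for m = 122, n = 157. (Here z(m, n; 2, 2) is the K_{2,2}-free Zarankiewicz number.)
z(122, 157; 2, 2) ≤ (1/2)[122 + √(122² + 4·122·157·156)] = (1/2)[122 + √11966980] = 1790.6662

Kővári–Sós–Turán: let r_1, ..., r_122 be the row sums and z = Σ r_i the total number of 1s. Each pair of columns can share at most one row with both entries 1 (else a 2×2 all-ones block appears), so Σ_i C(r_i, 2) ≤ C(157, 2) = 12246. By convexity Σ_i C(r_i, 2) ≥ 122·C(z/122, 2) = z(z − 122)/(2·122), giving z² − 122z − 122·157·156 ≤ 0 and hence z ≤ (1/2)[122 + √(14884 + 4·2988024)] = (1/2)[122 + √11966980] ≈ (1/2)(122 + 3459.3323) = 1790.6662.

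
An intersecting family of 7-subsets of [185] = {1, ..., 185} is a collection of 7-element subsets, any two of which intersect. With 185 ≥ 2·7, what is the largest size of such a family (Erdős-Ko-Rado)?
max |F| = C(184, 6) = 49637730324

The Erdős-Ko-Rado theorem states: for n ≥ 2k, an intersecting family of k-subsets of an n-element set has size at most C(n − 1, k − 1), with equality for 'star' families {A ⊆ [n] : |A| = k, i ∈ A} (fix an element i). For n = 185, k = 7: C(184, 6) = 49637730324.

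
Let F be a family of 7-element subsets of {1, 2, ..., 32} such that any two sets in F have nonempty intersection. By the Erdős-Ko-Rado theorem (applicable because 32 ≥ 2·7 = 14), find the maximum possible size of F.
max |F| = C(31, 6) = 736281

Erdős-Ko-Rado (1961): when n ≥ 2k, max |F| = C(n−1, k−1). The bound is attained by the star {A : i ∈ A} for any fixed i ∈ [n]. Here C(32−1, 7−1) = C(31, 6) = 736281.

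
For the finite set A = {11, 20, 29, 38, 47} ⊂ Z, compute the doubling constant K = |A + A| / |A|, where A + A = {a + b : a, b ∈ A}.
K = |A + A| / |A| = 9/5

Enumerate A + A = {a + b : a, b ∈ A}. With |A| = 5, there are |A|^2 = 25 ordered sum pairs; collecting distinct values, A + A = {22, 31, 40, 49, 58, 67, 76, 85, 94}, so |A + A| = 9. Thus K = 9/5. Here |A + A| = 2|A| − 1 = 9, the minimum possible — so K = 9/5 is minimal, which holds iff A is an arithmetic progression.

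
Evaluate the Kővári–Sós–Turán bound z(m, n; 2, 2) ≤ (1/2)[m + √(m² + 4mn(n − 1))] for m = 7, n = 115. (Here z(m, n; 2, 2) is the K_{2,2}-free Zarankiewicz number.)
z(7, 115; 2, 2) ≤ (1/2)[7 + √(7² + 4·7·115·114)] = (1/2)[7 + √367129] = 306.4559

Kővári–Sós–Turán: let r_1, ..., r_7 be the row sums and z = Σ r_i the total number of 1s. Each pair of columns can share at most one row with both entries 1 (else a 2×2 all-ones block appears), so Σ_i C(r_i, 2) ≤ C(115, 2) = 6555. By convexity Σ_i C(r_i, 2) ≥ 7·C(z/7, 2) = z(z − 7)/(2·7), giving z² − 7z − 7·115·114 ≤ 0 and hence z ≤ (1/2)[7 + √(49 + 4·91770)] = (1/2)[7 + √367129] ≈ (1/2)(7 + 605.9117) = 306.4559.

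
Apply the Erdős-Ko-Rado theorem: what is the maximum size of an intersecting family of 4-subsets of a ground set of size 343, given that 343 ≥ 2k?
max |F| = C(342, 3) = 6608580

The Erdős-Ko-Rado theorem states: for n ≥ 2k, an intersecting family of k-subsets of an n-element set has size at most C(n − 1, k − 1), with equality for 'star' families {A ⊆ [n] : |A| = k, i ∈ A} (fix an element i). For n = 343, k = 4: C(342, 3) = 6608580.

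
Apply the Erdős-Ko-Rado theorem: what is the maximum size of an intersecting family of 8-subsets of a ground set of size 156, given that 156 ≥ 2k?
max |F| = C(155, 7) = 371716103550

The Erdős-Ko-Rado theorem states: for n ≥ 2k, an intersecting family of k-subsets of an n-element set has size at most C(n − 1, k − 1), with equality for 'star' families {A ⊆ [n] : |A| = k, i ∈ A} (fix an element i). For n = 156, k = 8: C(155, 7) = 371716103550.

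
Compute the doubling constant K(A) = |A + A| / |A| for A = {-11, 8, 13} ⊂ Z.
K = |A + A| / |A| = 6/3 = 2

Enumerate A + A = {a + b : a, b ∈ A}. With |A| = 3, there are |A|^2 = 9 ordered sum pairs; collecting distinct values, A + A = {-22, -3, 2, 16, 21, 26}, so |A + A| = 6. Thus K = 6/3 = 2. For comparison, the minimum possible |A + A| over all 3-element sets is 2·3 − 1 = 5 (so min K = 5/3), attained only by arithmetic progressions.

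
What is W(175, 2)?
W(175, 2) = 175 + 1 = 176

A 2-term AP is any pair of integers, so a monochromatic 2-AP exists iff some colour is used at least twice. With 175 colours, the colouring i ↦ i on {1, ..., 175} uses each colour once, avoiding any monochromatic pair, so W(175, 2) > 175. For {1, ..., 176}, pigeonhole forces two integers of the same colour, which form a monochromatic 2-AP. Hence W(175, 2) = 176.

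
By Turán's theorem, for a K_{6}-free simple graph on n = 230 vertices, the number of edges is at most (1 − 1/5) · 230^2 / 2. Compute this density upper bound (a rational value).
Turán density bound = (4/5) · 230^2/2 = 21160

Turán's theorem: ex(n, K_{r+1}) is achieved by the complete r-partite Turán graph T(n, r) with parts as balanced as possible, and is at most (1 − 1/r) · n^2/2. For r = 5, n = 230: the density bound is (4/5) · 52900/2 = 21160. Since 5 ∣ 230, the Turán graph T(230, 5) has parts of equal size 46, and its edge count e(T(230, 5)) = 21160 attains the density bound exactly.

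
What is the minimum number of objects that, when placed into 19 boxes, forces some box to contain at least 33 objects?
n = (33 − 1)·19 + 1 = 609

By the generalised pigeonhole principle, to guarantee some box contains ≥ r objects we need more than (r − 1) · k objects total. Threshold: n = (r − 1) · k + 1. With r = 33 and k = 19: n = 32 · 19 + 1 = 608 + 1 = 609. For n = 608 = 32 · 19, we can put exactly 32 objects in every box, avoiding 33 in any single one — so 609 is tight.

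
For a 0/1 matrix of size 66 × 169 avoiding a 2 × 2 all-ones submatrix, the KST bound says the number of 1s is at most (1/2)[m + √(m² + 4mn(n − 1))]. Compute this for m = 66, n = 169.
z(66, 169; 2, 2) ≤ (1/2)[66 + √(66² + 4·66·169·168)] = (1/2)[66 + √7499844] = 1402.2922

Kővári–Sós–Turán: let r_1, ..., r_66 be the row sums and z = Σ r_i the total number of 1s. Each pair of columns can share at most one row with both entries 1 (else a 2×2 all-ones block appears), so Σ_i C(r_i, 2) ≤ C(169, 2) = 14196. By convexity Σ_i C(r_i, 2) ≥ 66·C(z/66, 2) = z(z − 66)/(2·66), giving z² − 66z − 66·169·168 ≤ 0 and hence z ≤ (1/2)[66 + √(4356 + 4·1873872)] = (1/2)[66 + √7499844] ≈ (1/2)(66 + 2738.5843) = 1402.2922.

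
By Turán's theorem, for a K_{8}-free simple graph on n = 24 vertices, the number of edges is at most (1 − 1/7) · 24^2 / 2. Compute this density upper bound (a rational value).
Turán density bound = (6/7) · 24^2/2 = 1728/7 ≈ 246.8571

Turán's theorem: ex(n, K_{r+1}) is achieved by the complete r-partite Turán graph T(n, r) with parts as balanced as possible, and is at most (1 − 1/r) · n^2/2. For r = 7, n = 24: the density bound is (6/7) · 576/2 = 1728/7 ≈ 246.8571. The integer-valued extremum is e(T(24, 7)) = 246, which is strictly less than the density bound 1728/7 since 7 ∤ 24 (the parts of T(24, 7) cannot all be equal).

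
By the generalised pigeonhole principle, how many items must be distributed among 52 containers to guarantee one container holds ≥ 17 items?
n = (17 − 1)·52 + 1 = 833

By the generalised pigeonhole principle, to guarantee some box contains ≥ r objects we need more than (r − 1) · k objects total. Threshold: n = (r − 1) · k + 1. With r = 17 and k = 52: n = 16 · 52 + 1 = 832 + 1 = 833. For n = 832 = 16 · 52, we can put exactly 16 objects in every box, avoiding 17 in any single one — so 833 is tight.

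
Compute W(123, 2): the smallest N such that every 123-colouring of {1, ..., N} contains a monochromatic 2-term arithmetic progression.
W(123, 2) = 123 + 1 = 124

A 2-term AP is any pair of integers, so a monochromatic 2-AP exists iff some colour is used at least twice. With 123 colours, the colouring i ↦ i on {1, ..., 123} uses each colour once, avoiding any monochromatic pair, so W(123, 2) > 123. For {1, ..., 124}, pigeonhole forces two integers of the same colour, which form a monochromatic 2-AP. Hence W(123, 2) = 124.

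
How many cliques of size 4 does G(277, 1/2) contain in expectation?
E[# K_4] = C(277, 4) · (1/2)^C(4, 2) = 240027425 / 2^6 = 3750428.515625

For each 4-subset S of vertices (there are C(277, 4) = 240027425 such S), let X_S = 1 if S induces a K_4 (all C(4, 2) = 6 edges present). Then P(X_S = 1) = (1/2)^6 = 1/64. By linearity of expectation, E[# K_4] = C(277, 4) · (1/2)^6 = 240027425 / 64 = 3750428.515625.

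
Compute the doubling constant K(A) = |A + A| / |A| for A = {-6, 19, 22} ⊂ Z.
K = |A + A| / |A| = 6/3 = 2

Enumerate A + A = {a + b : a, b ∈ A}. With |A| = 3, there are |A|^2 = 9 ordered sum pairs; collecting distinct values, A + A = {-12, 13, 16, 38, 41, 44}, so |A + A| = 6. Thus K = 6/3 = 2. For comparison, the minimum possible |A + A| over all 3-element sets is 2·3 − 1 = 5 (so min K = 5/3), attained only by arithmetic progressions.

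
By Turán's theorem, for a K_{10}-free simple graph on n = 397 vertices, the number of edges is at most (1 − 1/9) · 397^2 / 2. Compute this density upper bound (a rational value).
Turán density bound = (8/9) · 397^2/2 = 630436/9 ≈ 70048.4444

Turán's theorem: ex(n, K_{r+1}) is achieved by the complete r-partite Turán graph T(n, r) with parts as balanced as possible, and is at most (1 − 1/r) · n^2/2. For r = 9, n = 397: the density bound is (8/9) · 157609/2 = 630436/9 ≈ 70048.4444. The integer-valued extremum is e(T(397, 9)) = 70048, which is strictly less than the density bound 630436/9 since 9 ∤ 397 (the parts of T(397, 9) cannot all be equal).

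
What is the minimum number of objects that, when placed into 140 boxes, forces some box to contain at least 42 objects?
n = (42 − 1)·140 + 1 = 5741

By the generalised pigeonhole principle, to guarantee some box contains ≥ r objects we need more than (r − 1) · k objects total. Threshold: n = (r − 1) · k + 1. With r = 42 and k = 140: n = 41 · 140 + 1 = 5740 + 1 = 5741. For n = 5740 = 41 · 140, we can put exactly 41 objects in every box, avoiding 42 in any single one — so 5741 is tight.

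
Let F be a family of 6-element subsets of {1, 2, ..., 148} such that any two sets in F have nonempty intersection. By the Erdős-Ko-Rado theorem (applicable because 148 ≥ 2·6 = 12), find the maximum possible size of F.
max |F| = C(147, 5) = 534017484

The Erdős-Ko-Rado theorem states: for n ≥ 2k, an intersecting family of k-subsets of an n-element set has size at most C(n − 1, k − 1), with equality for 'star' families {A ⊆ [n] : |A| = k, i ∈ A} (fix an element i). For n = 148, k = 6: C(147, 5) = 534017484.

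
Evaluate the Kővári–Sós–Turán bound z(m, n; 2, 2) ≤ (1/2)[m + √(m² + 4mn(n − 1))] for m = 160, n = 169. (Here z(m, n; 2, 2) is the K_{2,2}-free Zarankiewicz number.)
z(160, 169; 2, 2) ≤ (1/2)[160 + √(160² + 4·160·169·168)] = (1/2)[160 + √18196480] = 2212.8666

Kővári–Sós–Turán: let r_1, ..., r_160 be the row sums and z = Σ r_i the total number of 1s. Each pair of columns can share at most one row with both entries 1 (else a 2×2 all-ones block appears), so Σ_i C(r_i, 2) ≤ C(169, 2) = 14196. By convexity Σ_i C(r_i, 2) ≥ 160·C(z/160, 2) = z(z − 160)/(2·160), giving z² − 160z − 160·169·168 ≤ 0 and hence z ≤ (1/2)[160 + √(25600 + 4·4542720)] = (1/2)[160 + √18196480] ≈ (1/2)(160 + 4265.7332) = 2212.8666.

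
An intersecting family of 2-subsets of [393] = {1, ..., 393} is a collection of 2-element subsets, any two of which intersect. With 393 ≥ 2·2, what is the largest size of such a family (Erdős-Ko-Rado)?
max |F| = C(392, 1) = 392

The Erdős-Ko-Rado theorem states: for n ≥ 2k, an intersecting family of k-subsets of an n-element set has size at most C(n − 1, k − 1), with equality for 'star' families {A ⊆ [n] : |A| = k, i ∈ A} (fix an element i). For n = 393, k = 2: C(392, 1) = 392.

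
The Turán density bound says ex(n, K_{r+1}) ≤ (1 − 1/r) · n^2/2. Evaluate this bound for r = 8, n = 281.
Turán density bound = (7/8) · 281^2/2 = 552727/16 ≈ 34545.4375

Turán's theorem: ex(n, K_{r+1}) is achieved by the complete r-partite Turán graph T(n, r) with parts as balanced as possible, and is at most (1 − 1/r) · n^2/2. For r = 8, n = 281: the density bound is (7/8) · 78961/2 = 552727/16 ≈ 34545.4375. The integer-valued extremum is e(T(281, 8)) = 34545, which is strictly less than the density bound 552727/16 since 8 ∤ 281 (the parts of T(281, 8) cannot all be equal).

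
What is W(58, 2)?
W(58, 2) = 58 + 1 = 59

A 2-term AP is any pair of integers, so a monochromatic 2-AP exists iff some colour is used at least twice. With 58 colours, the colouring i ↦ i on {1, ..., 58} uses each colour once, avoiding any monochromatic pair, so W(58, 2) > 58. For {1, ..., 59}, pigeonhole forces two integers of the same colour, which form a monochromatic 2-AP. Hence W(58, 2) = 59.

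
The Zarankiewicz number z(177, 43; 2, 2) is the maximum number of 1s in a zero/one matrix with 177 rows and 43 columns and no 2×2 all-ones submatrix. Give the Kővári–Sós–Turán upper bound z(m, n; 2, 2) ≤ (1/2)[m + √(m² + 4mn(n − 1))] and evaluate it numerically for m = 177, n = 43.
z(177, 43; 2, 2) ≤ (1/2)[177 + √(177² + 4·177·43·42)] = (1/2)[177 + √1309977] = 660.7711

Kővári–Sós–Turán: let r_1, ..., r_177 be the row sums and z = Σ r_i the total number of 1s. Each pair of columns can share at most one row with both entries 1 (else a 2×2 all-ones block appears), so Σ_i C(r_i, 2) ≤ C(43, 2) = 903. By convexity Σ_i C(r_i, 2) ≥ 177·C(z/177, 2) = z(z − 177)/(2·177), giving z² − 177z − 177·43·42 ≤ 0 and hence z ≤ (1/2)[177 + √(31329 + 4·319662)] = (1/2)[177 + √1309977] ≈ (1/2)(177 + 1144.5423) = 660.7711.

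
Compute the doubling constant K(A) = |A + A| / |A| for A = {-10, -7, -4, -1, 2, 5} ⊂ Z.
K = |A + A| / |A| = 11/6

Enumerate A + A = {a + b : a, b ∈ A}. With |A| = 6, there are |A|^2 = 36 ordered sum pairs; collecting distinct values, A + A = {-20, -17, -14, -11, -8, -5, -2, 1, 4, 7, 10}, so |A + A| = 11. Thus K = 11/6. Here |A + A| = 2|A| − 1 = 11, the minimum possible — so K = 11/6 is minimal, which holds iff A is an arithmetic progression.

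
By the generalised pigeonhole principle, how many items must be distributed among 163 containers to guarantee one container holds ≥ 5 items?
n = (5 − 1)·163 + 1 = 653

By the generalised pigeonhole principle, to guarantee some box contains ≥ r objects we need more than (r − 1) · k objects total. Threshold: n = (r − 1) · k + 1. With r = 5 and k = 163: n = 4 · 163 + 1 = 652 + 1 = 653. For n = 652 = 4 · 163, we can put exactly 4 objects in every box, avoiding 5 in any single one — so 653 is tight.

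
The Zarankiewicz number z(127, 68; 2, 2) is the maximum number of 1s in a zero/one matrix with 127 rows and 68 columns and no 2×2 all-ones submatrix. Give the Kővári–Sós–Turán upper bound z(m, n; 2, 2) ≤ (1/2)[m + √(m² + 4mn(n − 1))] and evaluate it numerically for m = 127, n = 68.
z(127, 68; 2, 2) ≤ (1/2)[127 + √(127² + 4·127·68·67)] = (1/2)[127 + √2330577] = 826.8114

Kővári–Sós–Turán: let r_1, ..., r_127 be the row sums and z = Σ r_i the total number of 1s. Each pair of columns can share at most one row with both entries 1 (else a 2×2 all-ones block appears), so Σ_i C(r_i, 2) ≤ C(68, 2) = 2278. By convexity Σ_i C(r_i, 2) ≥ 127·C(z/127, 2) = z(z − 127)/(2·127), giving z² − 127z − 127·68·67 ≤ 0 and hence z ≤ (1/2)[127 + √(16129 + 4·578612)] = (1/2)[127 + √2330577] ≈ (1/2)(127 + 1526.6227) = 826.8114.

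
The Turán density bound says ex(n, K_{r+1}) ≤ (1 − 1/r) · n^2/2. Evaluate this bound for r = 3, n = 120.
Turán density bound = (2/3) · 120^2/2 = 4800

Turán's theorem: ex(n, K_{r+1}) is achieved by the complete r-partite Turán graph T(n, r) with parts as balanced as possible, and is at most (1 − 1/r) · n^2/2. For r = 3, n = 120: the density bound is (2/3) · 14400/2 = 4800. Since 3 ∣ 120, the Turán graph T(120, 3) has parts of equal size 40, and its edge count e(T(120, 3)) = 4800 attains the density bound exactly.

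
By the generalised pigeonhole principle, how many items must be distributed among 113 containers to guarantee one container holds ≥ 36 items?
n = (36 − 1)·113 + 1 = 3956

By the generalised pigeonhole principle, to guarantee some box contains ≥ r objects we need more than (r − 1) · k objects total. Threshold: n = (r − 1) · k + 1. With r = 36 and k = 113: n = 35 · 113 + 1 = 3955 + 1 = 3956. For n = 3955 = 35 · 113, we can put exactly 35 objects in every box, avoiding 36 in any single one — so 3956 is tight.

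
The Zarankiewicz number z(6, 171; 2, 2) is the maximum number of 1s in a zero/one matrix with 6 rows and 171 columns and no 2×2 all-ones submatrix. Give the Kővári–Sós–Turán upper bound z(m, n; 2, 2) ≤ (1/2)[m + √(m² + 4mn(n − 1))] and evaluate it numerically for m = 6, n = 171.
z(6, 171; 2, 2) ≤ (1/2)[6 + √(6² + 4·6·171·170)] = (1/2)[6 + √697716] = 420.647

Kővári–Sós–Turán: let r_1, ..., r_6 be the row sums and z = Σ r_i the total number of 1s. Each pair of columns can share at most one row with both entries 1 (else a 2×2 all-ones block appears), so Σ_i C(r_i, 2) ≤ C(171, 2) = 14535. By convexity Σ_i C(r_i, 2) ≥ 6·C(z/6, 2) = z(z − 6)/(2·6), giving z² − 6z − 6·171·170 ≤ 0 and hence z ≤ (1/2)[6 + √(36 + 4·174420)] = (1/2)[6 + √697716] ≈ (1/2)(6 + 835.294) = 420.647.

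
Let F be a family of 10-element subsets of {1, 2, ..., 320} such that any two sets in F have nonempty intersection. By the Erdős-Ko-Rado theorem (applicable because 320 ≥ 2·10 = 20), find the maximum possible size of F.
max |F| = C(319, 9) = 84120266027003063

The Erdős-Ko-Rado theorem states: for n ≥ 2k, an intersecting family of k-subsets of an n-element set has size at most C(n − 1, k − 1), with equality for 'star' families {A ⊆ [n] : |A| = k, i ∈ A} (fix an element i). For n = 320, k = 10: C(319, 9) = 84120266027003063.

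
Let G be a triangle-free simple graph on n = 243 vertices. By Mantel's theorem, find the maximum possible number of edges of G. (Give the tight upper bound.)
ex(243, K_3) = ⌊243^2/4⌋ = 14762

Mantel (1907): a triangle-free graph on n vertices has at most ⌊n^2/4⌋ edges, with equality for the complete bipartite graph K_{⌊n/2⌋, ⌈n/2⌉}. For n = 243: ⌊243^2/4⌋ = ⌊59049/4⌋ = 14762. The extremal graph is K_{121, 122}, which has 121·122 = 14762 edges.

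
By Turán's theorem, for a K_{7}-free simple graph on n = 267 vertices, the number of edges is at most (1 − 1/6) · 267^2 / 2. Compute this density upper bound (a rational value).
Turán density bound = (5/6) · 267^2/2 = 118815/4 ≈ 29703.75

Turán's theorem: ex(n, K_{r+1}) is achieved by the complete r-partite Turán graph T(n, r) with parts as balanced as possible, and is at most (1 − 1/r) · n^2/2. For r = 6, n = 267: the density bound is (5/6) · 71289/2 = 118815/4 ≈ 29703.75. The integer-valued extremum is e(T(267, 6)) = 29703, which is strictly less than the density bound 118815/4 since 6 ∤ 267 (the parts of T(267, 6) cannot all be equal).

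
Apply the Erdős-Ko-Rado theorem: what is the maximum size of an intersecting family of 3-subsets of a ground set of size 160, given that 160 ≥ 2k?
max |F| = C(159, 2) = 12561

Erdős-Ko-Rado (1961): when n ≥ 2k, max |F| = C(n−1, k−1). The bound is attained by the star {A : i ∈ A} for any fixed i ∈ [n]. Here C(160−1, 3−1) = C(159, 2) = 12561.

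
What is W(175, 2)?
W(175, 2) = 175 + 1 = 176

A 2-term AP is any pair of integers, so a monochromatic 2-AP exists iff some colour is used at least twice. With 175 colours, the colouring i ↦ i on {1, ..., 175} uses each colour once, avoiding any monochromatic pair, so W(175, 2) > 175. For {1, ..., 176}, pigeonhole forces two integers of the same colour, which form a monochromatic 2-AP. Hence W(175, 2) = 176.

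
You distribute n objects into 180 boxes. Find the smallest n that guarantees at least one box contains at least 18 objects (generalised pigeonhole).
n = (18 − 1)·180 + 1 = 3061

By the generalised pigeonhole principle, to guarantee some box contains ≥ r objects we need more than (r − 1) · k objects total. Threshold: n = (r − 1) · k + 1. With r = 18 and k = 180: n = 17 · 180 + 1 = 3060 + 1 = 3061. For n = 3060 = 17 · 180, we can put exactly 17 objects in every box, avoiding 18 in any single one — so 3061 is tight.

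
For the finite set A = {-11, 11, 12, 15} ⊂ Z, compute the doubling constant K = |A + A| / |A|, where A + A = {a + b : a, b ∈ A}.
K = |A + A| / |A| = 10/4 = 5/2

Enumerate A + A = {a + b : a, b ∈ A}. With |A| = 4, there are |A|^2 = 16 ordered sum pairs; collecting distinct values, A + A = {-22, 0, 1, 4, 22, 23, 24, 26, 27, 30}, so |A + A| = 10. Thus K = 10/4 = 5/2. For comparison, the minimum possible |A + A| over all 4-element sets is 2·4 − 1 = 7 (so min K = 7/4), attained only by arithmetic progressions.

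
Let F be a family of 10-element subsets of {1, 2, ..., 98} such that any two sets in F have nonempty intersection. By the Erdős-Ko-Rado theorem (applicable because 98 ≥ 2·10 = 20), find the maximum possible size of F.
max |F| = C(97, 9) = 1429144287220

Erdős-Ko-Rado (1961): when n ≥ 2k, max |F| = C(n−1, k−1). The bound is attained by the star {A : i ∈ A} for any fixed i ∈ [n]. Here C(98−1, 10−1) = C(97, 9) = 1429144287220.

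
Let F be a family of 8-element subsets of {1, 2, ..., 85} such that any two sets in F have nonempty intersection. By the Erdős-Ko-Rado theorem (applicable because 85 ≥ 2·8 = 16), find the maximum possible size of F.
max |F| = C(84, 7) = 4529365776

Erdős-Ko-Rado (1961): when n ≥ 2k, max |F| = C(n−1, k−1). The bound is attained by the star {A : i ∈ A} for any fixed i ∈ [n]. Here C(85−1, 8−1) = C(84, 7) = 4529365776.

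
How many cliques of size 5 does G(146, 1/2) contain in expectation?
E[# K_5] = C(146, 5) · (1/2)^C(5, 2) = 515853624 / 2^10 = 64481703/128 = 503763.3046875

For each 5-subset S of vertices (there are C(146, 5) = 515853624 such S), let X_S = 1 if S induces a K_5 (all C(5, 2) = 10 edges present). Then P(X_S = 1) = (1/2)^10 = 1/1024. By linearity of expectation, E[# K_5] = C(146, 5) · (1/2)^10 = 515853624 / 1024 = 64481703/128 = 503763.3046875.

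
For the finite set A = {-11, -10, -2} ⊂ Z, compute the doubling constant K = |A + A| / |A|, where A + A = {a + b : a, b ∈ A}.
K = |A + A| / |A| = 6/3 = 2

Enumerate A + A = {a + b : a, b ∈ A}. With |A| = 3, there are |A|^2 = 9 ordered sum pairs; collecting distinct values, A + A = {-22, -21, -20, -13, -12, -4}, so |A + A| = 6. Thus K = 6/3 = 2. For comparison, the minimum possible |A + A| over all 3-element sets is 2·3 − 1 = 5 (so min K = 5/3), attained only by arithmetic progressions.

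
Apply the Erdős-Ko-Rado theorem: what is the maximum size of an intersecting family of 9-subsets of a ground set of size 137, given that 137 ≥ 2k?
max |F| = C(136, 8) = 2353351951665

Erdős-Ko-Rado (1961): when n ≥ 2k, max |F| = C(n−1, k−1). The bound is attained by the star {A : i ∈ A} for any fixed i ∈ [n]. Here C(137−1, 9−1) = C(136, 8) = 2353351951665.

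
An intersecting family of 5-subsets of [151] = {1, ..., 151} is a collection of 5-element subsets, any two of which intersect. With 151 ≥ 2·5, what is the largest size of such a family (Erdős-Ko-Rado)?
max |F| = C(150, 4) = 20260275

The Erdős-Ko-Rado theorem states: for n ≥ 2k, an intersecting family of k-subsets of an n-element set has size at most C(n − 1, k − 1), with equality for 'star' families {A ⊆ [n] : |A| = k, i ∈ A} (fix an element i). For n = 151, k = 5: C(150, 4) = 20260275.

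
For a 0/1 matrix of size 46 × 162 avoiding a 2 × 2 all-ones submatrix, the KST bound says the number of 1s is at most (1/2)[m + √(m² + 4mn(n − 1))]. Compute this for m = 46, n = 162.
z(46, 162; 2, 2) ≤ (1/2)[46 + √(46² + 4·46·162·161)] = (1/2)[46 + √4801204] = 1118.5825

Kővári–Sós–Turán: let r_1, ..., r_46 be the row sums and z = Σ r_i the total number of 1s. Each pair of columns can share at most one row with both entries 1 (else a 2×2 all-ones block appears), so Σ_i C(r_i, 2) ≤ C(162, 2) = 13041. By convexity Σ_i C(r_i, 2) ≥ 46·C(z/46, 2) = z(z − 46)/(2·46), giving z² − 46z − 46·162·161 ≤ 0 and hence z ≤ (1/2)[46 + √(2116 + 4·1199772)] = (1/2)[46 + √4801204] ≈ (1/2)(46 + 2191.165) = 1118.5825.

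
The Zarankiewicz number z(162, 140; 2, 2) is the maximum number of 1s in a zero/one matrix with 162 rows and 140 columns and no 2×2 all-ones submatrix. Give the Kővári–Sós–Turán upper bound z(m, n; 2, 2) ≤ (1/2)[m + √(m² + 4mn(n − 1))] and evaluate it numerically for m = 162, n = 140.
z(162, 140; 2, 2) ≤ (1/2)[162 + √(162² + 4·162·140·139)] = (1/2)[162 + √12636324] = 1858.3804

Kővári–Sós–Turán: let r_1, ..., r_162 be the row sums and z = Σ r_i the total number of 1s. Each pair of columns can share at most one row with both entries 1 (else a 2×2 all-ones block appears), so Σ_i C(r_i, 2) ≤ C(140, 2) = 9730. By convexity Σ_i C(r_i, 2) ≥ 162·C(z/162, 2) = z(z − 162)/(2·162), giving z² − 162z − 162·140·139 ≤ 0 and hence z ≤ (1/2)[162 + √(26244 + 4·3152520)] = (1/2)[162 + √12636324] ≈ (1/2)(162 + 3554.7608) = 1858.3804.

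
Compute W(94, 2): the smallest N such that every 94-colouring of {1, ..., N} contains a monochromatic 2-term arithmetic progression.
W(94, 2) = 94 + 1 = 95

A 2-term AP is any pair of integers, so a monochromatic 2-AP exists iff some colour is used at least twice. With 94 colours, the colouring i ↦ i on {1, ..., 94} uses each colour once, avoiding any monochromatic pair, so W(94, 2) > 94. For {1, ..., 95}, pigeonhole forces two integers of the same colour, which form a monochromatic 2-AP. Hence W(94, 2) = 95.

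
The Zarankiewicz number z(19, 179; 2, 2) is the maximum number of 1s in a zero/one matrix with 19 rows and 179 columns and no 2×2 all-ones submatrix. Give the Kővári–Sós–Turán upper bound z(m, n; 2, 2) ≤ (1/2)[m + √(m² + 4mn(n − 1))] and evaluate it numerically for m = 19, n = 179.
z(19, 179; 2, 2) ≤ (1/2)[19 + √(19² + 4·19·179·178)] = (1/2)[19 + √2421873] = 787.6184

Kővári–Sós–Turán: let r_1, ..., r_19 be the row sums and z = Σ r_i the total number of 1s. Each pair of columns can share at most one row with both entries 1 (else a 2×2 all-ones block appears), so Σ_i C(r_i, 2) ≤ C(179, 2) = 15931. By convexity Σ_i C(r_i, 2) ≥ 19·C(z/19, 2) = z(z − 19)/(2·19), giving z² − 19z − 19·179·178 ≤ 0 and hence z ≤ (1/2)[19 + √(361 + 4·605378)] = (1/2)[19 + √2421873] ≈ (1/2)(19 + 1556.2368) = 787.6184.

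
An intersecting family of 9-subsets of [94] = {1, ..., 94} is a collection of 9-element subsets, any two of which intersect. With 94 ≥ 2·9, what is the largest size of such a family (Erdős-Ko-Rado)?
max |F| = C(93, 8) = 101841441273

Erdős-Ko-Rado (1961): when n ≥ 2k, max |F| = C(n−1, k−1). The bound is attained by the star {A : i ∈ A} for any fixed i ∈ [n]. Here C(94−1, 9−1) = C(93, 8) = 101841441273.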